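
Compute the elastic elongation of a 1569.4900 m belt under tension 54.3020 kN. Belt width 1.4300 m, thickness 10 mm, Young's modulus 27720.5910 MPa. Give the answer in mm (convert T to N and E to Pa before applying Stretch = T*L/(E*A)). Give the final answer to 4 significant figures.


A = 1.4300 * 0.01 = 0.01430 m^2
Stretch = 54.3020*1000 * 1569.4900 / (27720.5910e6 * 0.01430) * 1000
Stretch = 215.0 mm


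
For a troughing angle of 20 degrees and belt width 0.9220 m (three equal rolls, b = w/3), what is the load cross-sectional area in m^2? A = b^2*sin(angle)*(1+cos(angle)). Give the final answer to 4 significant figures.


b = 0.9220/3 = 0.307333 m
A = 0.307333^2 * sin(20 deg) * (1 + cos(20 deg))
A = 0.06266 m^2


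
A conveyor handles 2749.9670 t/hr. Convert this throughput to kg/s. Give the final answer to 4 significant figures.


m_dot = 2749.9670 * 1000 / 3600
m_dot = 763.9 kg/s


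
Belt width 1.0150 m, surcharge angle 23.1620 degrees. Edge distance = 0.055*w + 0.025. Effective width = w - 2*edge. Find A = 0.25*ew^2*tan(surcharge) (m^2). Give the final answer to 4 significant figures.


edge = 0.055*1.0150 + 0.025 = 0.080825 m
ew = 1.0150 - 2*0.080825 = 0.85335 m
A = 0.25 * 0.85335^2 * tan(23.1620 deg)
A = 0.07788 m^2


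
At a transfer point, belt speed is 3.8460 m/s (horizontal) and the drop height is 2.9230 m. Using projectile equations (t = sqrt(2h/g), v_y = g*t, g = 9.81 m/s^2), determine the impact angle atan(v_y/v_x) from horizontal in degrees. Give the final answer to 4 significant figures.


t = sqrt(2*2.9230/9.81) = 0.77196 s
v_y = 9.81 * 0.77196 = 7.57293 m/s
angle = atan(7.57293 / 3.8460) = 63.08 deg


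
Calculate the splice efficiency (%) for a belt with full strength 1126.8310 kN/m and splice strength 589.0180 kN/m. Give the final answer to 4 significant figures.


Eff = 589.0180 / 1126.8310 * 100
Eff = 52.27 %


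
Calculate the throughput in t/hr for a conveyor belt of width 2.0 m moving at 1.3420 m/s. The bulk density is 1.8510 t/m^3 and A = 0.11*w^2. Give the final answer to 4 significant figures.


A = 0.11 * 2.0^2 = 0.44 m^2
C = 0.44 * 1.3420 * 1.8510 * 3600
C = 3935 t/hr


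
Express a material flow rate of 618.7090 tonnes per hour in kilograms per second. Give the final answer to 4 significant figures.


m_dot = 618.7090 * 1000 / 3600
m_dot = 171.9 kg/s


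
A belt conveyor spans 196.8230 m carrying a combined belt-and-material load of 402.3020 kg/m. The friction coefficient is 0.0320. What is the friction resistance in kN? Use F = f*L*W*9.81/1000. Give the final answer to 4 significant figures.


F = 0.0320 * 196.8230 * 402.3020 * 9.81 / 1000
F = 24.86 kN


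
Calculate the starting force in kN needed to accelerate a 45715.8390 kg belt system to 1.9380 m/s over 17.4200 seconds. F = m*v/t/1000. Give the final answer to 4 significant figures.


F = 45715.8390 * 1.9380 / 17.4200 / 1000
F = 5.086 kN


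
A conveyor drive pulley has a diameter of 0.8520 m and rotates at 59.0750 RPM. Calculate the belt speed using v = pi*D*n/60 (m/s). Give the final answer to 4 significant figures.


v = pi * 0.8520 * 59.0750 / 60
v = 2.635 m/s


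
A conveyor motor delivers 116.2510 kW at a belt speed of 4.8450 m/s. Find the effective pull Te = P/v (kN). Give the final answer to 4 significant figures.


Te = P / v = 116.2510 / 4.8450
Te = 23.99 kN


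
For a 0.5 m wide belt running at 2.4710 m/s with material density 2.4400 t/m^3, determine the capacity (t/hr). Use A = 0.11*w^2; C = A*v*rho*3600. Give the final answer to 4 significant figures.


A = 0.11 * 0.5^2 = 0.0275 m^2
C = 0.0275 * 2.4710 * 2.4400 * 3600
C = 596.9 t/hr


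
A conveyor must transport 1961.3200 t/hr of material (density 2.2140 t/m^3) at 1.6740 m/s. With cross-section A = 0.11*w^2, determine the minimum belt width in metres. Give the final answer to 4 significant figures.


A_req = 1961.3200 / (1.6740 * 2.2140 * 3600) = 0.146998 m^2
w = sqrt(0.146998 / 0.11)
w = 1.156 m


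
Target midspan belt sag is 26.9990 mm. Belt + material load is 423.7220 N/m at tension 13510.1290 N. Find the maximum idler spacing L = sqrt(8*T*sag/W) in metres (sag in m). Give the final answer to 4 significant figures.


sag = 26.9990/1000 = 0.026999 m
L = sqrt(8 * 13510.1290 * 0.026999 / 423.7220)
L = 2.624 m


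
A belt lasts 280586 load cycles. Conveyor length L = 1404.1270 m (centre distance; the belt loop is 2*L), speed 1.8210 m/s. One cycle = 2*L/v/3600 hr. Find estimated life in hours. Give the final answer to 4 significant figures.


cycle_time = 2 * 1404.1270 / 1.8210 / 3600 = 0.428375 hr
life = 280586 * 0.428375 = 120200 hours


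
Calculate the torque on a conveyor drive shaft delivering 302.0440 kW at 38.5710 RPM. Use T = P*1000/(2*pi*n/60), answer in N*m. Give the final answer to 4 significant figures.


omega = 2*pi*38.5710/60 = 4.03915 rad/s
T = 302.0440*1000 / 4.03915
T = 74780 N*m


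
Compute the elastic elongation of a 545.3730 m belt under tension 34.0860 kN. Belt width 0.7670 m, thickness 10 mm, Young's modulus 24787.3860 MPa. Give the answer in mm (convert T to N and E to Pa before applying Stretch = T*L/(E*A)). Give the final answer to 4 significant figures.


A = 0.7670 * 0.01 = 0.00767 m^2
Stretch = 34.0860*1000 * 545.3730 / (24787.3860e6 * 0.00767) * 1000
Stretch = 97.78 mm


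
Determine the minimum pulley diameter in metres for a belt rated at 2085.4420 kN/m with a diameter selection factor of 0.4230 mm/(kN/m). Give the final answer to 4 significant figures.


D = 2085.4420 * 0.4230 / 1000
D = 0.8821 m


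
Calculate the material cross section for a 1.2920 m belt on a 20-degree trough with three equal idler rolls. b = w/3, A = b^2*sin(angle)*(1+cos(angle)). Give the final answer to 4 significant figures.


b = 1.2920/3 = 0.430667 m
A = 0.430667^2 * sin(20 deg) * (1 + cos(20 deg))
A = 0.1230 m^2


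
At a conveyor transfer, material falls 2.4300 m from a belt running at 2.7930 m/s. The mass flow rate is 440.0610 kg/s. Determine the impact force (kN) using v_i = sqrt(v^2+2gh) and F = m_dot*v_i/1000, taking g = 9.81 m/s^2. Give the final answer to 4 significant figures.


v_i = sqrt(2.7930^2 + 2*9.81*2.4300) = 7.44832 m/s
F = 440.0610 * 7.44832 / 1000
F = 3.278 kN


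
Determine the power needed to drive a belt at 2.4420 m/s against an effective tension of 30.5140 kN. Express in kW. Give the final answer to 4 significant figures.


P = Te * v = 30.5140 * 2.4420
P = 74.52 kW


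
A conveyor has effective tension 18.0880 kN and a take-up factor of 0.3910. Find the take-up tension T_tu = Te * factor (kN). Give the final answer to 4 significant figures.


T_tu = 18.0880 * 0.3910
T_tu = 7.072 kN


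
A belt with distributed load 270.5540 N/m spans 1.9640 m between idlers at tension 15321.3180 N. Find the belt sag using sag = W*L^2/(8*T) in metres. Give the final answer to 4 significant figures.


sag = 270.5540 * 1.9640^2 / (8 * 15321.3180)
sag = 0.008514 m


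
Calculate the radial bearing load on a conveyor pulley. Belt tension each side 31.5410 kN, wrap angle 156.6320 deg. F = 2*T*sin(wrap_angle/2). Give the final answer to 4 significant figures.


F = 2 * 31.5410 * sin(156.6320/2 deg)
F = 61.77 kN


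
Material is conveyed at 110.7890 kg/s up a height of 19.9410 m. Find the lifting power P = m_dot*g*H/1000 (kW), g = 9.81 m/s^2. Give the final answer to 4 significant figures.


P = 110.7890 * 9.81 * 19.9410 / 1000
P = 21.67 kW


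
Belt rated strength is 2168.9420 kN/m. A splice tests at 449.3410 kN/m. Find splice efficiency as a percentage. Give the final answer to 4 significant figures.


Eff = 449.3410 / 2168.9420 * 100
Eff = 20.72 %


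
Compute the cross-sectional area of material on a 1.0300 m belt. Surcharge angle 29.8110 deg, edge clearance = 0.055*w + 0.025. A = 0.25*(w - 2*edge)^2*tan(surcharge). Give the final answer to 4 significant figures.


edge = 0.055*1.0300 + 0.025 = 0.08165 m
ew = 1.0300 - 2*0.08165 = 0.8667 m
A = 0.25 * 0.8667^2 * tan(29.8110 deg)
A = 0.1076 m^2


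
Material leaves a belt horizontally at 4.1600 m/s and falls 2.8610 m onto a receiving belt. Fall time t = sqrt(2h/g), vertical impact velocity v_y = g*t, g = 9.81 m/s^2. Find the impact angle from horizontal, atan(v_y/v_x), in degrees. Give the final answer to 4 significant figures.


t = sqrt(2*2.8610/9.81) = 0.763729 s
v_y = 9.81 * 0.763729 = 7.49218 m/s
angle = atan(7.49218 / 4.1600) = 60.96 deg


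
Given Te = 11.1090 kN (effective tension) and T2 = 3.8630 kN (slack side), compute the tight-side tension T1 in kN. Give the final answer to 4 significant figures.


T1 = Te + T2 = 11.1090 + 3.8630
T1 = 14.97 kN


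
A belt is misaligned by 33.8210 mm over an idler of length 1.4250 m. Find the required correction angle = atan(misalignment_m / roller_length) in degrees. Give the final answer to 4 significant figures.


misalign_m = 33.8210 / 1000 = 0.033821 m
angle = atan(0.033821 / 1.4250)
angle = 1.360 deg


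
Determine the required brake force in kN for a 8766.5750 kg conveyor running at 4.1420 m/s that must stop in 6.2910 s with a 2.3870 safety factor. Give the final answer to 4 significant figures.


F = 8766.5750 * 4.1420 / 6.2910 * 2.3870 / 1000
F = 13.78 kN


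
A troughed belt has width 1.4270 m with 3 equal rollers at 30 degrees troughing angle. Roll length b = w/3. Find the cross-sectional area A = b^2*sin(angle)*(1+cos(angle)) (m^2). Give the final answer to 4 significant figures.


b = 1.4270/3 = 0.475667 m
A = 0.475667^2 * sin(30 deg) * (1 + cos(30 deg))
A = 0.2111 m^2


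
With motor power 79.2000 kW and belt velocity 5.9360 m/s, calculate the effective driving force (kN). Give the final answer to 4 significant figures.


Te = P / v = 79.2000 / 5.9360
Te = 13.34 kN


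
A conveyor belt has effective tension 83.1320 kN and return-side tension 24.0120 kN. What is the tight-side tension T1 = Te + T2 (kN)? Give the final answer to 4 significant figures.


T1 = Te + T2 = 83.1320 + 24.0120
T1 = 107.1 kN


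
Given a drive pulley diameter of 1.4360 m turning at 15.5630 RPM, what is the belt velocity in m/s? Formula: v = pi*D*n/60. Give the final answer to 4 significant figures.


v = pi * 1.4360 * 15.5630 / 60
v = 1.170 m/s


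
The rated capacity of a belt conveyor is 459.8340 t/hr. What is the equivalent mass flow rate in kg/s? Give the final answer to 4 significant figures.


m_dot = 459.8340 * 1000 / 3600
m_dot = 127.7 kg/s


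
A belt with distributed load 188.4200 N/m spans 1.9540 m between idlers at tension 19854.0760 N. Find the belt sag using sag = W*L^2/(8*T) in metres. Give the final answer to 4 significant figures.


sag = 188.4200 * 1.9540^2 / (8 * 19854.0760)
sag = 0.004529 m


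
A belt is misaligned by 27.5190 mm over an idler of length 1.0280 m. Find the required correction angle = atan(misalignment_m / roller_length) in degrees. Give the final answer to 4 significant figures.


misalign_m = 27.5190 / 1000 = 0.027519 m
angle = atan(0.027519 / 1.0280)
angle = 1.533 deg


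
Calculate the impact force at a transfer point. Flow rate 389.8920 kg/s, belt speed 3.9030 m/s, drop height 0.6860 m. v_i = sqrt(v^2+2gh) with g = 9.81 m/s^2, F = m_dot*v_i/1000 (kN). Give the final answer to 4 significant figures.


v_i = sqrt(3.9030^2 + 2*9.81*0.6860) = 5.35656 m/s
F = 389.8920 * 5.35656 / 1000
F = 2.088 kN


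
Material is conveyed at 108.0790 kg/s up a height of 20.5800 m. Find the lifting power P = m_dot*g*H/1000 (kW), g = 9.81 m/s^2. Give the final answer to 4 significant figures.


P = 108.0790 * 9.81 * 20.5800 / 1000
P = 21.82 kW


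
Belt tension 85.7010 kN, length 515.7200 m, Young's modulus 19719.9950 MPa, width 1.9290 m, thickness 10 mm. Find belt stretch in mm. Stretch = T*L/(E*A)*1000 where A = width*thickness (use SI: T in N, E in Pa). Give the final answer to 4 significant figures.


A = 1.9290 * 0.01 = 0.01929 m^2
Stretch = 85.7010*1000 * 515.7200 / (19719.9950e6 * 0.01929) * 1000
Stretch = 116.2 mm


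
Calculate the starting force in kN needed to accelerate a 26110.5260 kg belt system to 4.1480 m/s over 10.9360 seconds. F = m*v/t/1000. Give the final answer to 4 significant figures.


F = 26110.5260 * 4.1480 / 10.9360 / 1000
F = 9.904 kN


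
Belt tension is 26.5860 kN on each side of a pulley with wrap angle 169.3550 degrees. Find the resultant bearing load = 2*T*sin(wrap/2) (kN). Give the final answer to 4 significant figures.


F = 2 * 26.5860 * sin(169.3550/2 deg)
F = 52.94 kN


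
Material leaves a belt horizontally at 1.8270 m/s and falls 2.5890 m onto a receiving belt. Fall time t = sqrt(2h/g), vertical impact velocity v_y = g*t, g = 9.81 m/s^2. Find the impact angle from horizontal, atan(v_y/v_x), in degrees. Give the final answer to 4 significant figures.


t = sqrt(2*2.5890/9.81) = 0.726518 s
v_y = 9.81 * 0.726518 = 7.12714 m/s
angle = atan(7.12714 / 1.8270) = 75.62 deg


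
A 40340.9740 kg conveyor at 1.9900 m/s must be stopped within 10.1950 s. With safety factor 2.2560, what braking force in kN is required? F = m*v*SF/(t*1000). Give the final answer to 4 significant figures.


F = 40340.9740 * 1.9900 / 10.1950 * 2.2560 / 1000
F = 17.76 kN


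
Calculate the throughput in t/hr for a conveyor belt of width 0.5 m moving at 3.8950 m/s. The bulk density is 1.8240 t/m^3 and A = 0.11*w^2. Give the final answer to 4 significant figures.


A = 0.11 * 0.5^2 = 0.0275 m^2
C = 0.0275 * 3.8950 * 1.8240 * 3600
C = 703.3 t/hr


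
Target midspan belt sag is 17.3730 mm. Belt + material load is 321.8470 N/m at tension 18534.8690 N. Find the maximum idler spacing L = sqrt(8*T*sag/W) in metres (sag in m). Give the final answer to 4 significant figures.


sag = 17.3730/1000 = 0.017373 m
L = sqrt(8 * 18534.8690 * 0.017373 / 321.8470)
L = 2.829 m


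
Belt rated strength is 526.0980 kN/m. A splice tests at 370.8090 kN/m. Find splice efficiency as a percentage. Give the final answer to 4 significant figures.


Eff = 370.8090 / 526.0980 * 100
Eff = 70.48 %


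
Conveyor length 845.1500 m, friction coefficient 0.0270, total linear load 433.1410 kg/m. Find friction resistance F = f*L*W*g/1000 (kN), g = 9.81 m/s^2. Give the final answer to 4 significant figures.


F = 0.0270 * 845.1500 * 433.1410 * 9.81 / 1000
F = 96.96 kN


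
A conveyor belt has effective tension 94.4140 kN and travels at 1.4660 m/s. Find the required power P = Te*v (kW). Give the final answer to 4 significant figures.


P = Te * v = 94.4140 * 1.4660
P = 138.4 kW


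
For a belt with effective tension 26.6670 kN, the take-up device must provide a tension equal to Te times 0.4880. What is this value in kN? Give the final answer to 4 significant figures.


T_tu = 26.6670 * 0.4880
T_tu = 13.01 kN


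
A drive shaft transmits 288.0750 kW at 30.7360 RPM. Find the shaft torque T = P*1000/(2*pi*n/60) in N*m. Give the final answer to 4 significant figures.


omega = 2*pi*30.7360/60 = 3.21867 rad/s
T = 288.0750*1000 / 3.21867
T = 89500 N*m


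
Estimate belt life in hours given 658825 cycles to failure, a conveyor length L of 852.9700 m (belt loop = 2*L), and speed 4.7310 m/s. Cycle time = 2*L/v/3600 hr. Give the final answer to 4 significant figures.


cycle_time = 2 * 852.9700 / 4.7310 / 3600 = 0.100163 hr
life = 658825 * 0.100163 = 65990 hours


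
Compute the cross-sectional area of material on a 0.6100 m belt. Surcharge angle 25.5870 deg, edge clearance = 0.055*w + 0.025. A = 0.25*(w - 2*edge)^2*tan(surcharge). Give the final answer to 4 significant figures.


edge = 0.055*0.6100 + 0.025 = 0.05855 m
ew = 0.6100 - 2*0.05855 = 0.4929 m
A = 0.25 * 0.4929^2 * tan(25.5870 deg)
A = 0.02908 m^2


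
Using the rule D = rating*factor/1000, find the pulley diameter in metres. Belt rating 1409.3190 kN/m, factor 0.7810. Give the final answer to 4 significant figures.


D = 1409.3190 * 0.7810 / 1000
D = 1.101 m


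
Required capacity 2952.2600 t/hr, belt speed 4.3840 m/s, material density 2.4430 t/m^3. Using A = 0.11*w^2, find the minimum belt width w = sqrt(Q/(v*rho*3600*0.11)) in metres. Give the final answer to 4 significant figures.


A_req = 2952.2600 / (4.3840 * 2.4430 * 3600) = 0.0765699 m^2
w = sqrt(0.0765699 / 0.11)
w = 0.8343 m


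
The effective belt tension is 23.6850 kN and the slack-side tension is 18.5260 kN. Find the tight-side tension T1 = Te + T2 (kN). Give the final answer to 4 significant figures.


T1 = Te + T2 = 23.6850 + 18.5260
T1 = 42.21 kN


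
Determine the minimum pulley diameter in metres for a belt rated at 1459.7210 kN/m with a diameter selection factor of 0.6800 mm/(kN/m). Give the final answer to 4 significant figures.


D = 1459.7210 * 0.6800 / 1000
D = 0.9926 m


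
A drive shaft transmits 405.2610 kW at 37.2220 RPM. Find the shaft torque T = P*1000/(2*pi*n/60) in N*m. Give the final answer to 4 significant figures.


omega = 2*pi*37.2220/60 = 3.89788 rad/s
T = 405.2610*1000 / 3.89788
T = 104000 N*m


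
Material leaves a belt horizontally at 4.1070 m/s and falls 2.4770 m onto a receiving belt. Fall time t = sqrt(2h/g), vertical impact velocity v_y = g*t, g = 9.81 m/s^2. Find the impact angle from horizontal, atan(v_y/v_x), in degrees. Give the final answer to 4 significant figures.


t = sqrt(2*2.4770/9.81) = 0.71063 s
v_y = 9.81 * 0.71063 = 6.97128 m/s
angle = atan(6.97128 / 4.1070) = 59.50 deg


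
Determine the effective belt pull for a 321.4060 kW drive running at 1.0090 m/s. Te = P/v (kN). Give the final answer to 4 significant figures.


Te = P / v = 321.4060 / 1.0090
Te = 318.5 kN


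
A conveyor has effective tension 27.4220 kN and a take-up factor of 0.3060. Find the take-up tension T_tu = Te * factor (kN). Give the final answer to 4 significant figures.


T_tu = 27.4220 * 0.3060
T_tu = 8.391 kN


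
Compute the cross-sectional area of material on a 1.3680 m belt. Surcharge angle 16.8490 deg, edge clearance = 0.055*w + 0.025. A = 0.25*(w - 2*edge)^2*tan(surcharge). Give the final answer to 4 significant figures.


edge = 0.055*1.3680 + 0.025 = 0.10024 m
ew = 1.3680 - 2*0.10024 = 1.16752 m
A = 0.25 * 1.16752^2 * tan(16.8490 deg)
A = 0.1032 m^2


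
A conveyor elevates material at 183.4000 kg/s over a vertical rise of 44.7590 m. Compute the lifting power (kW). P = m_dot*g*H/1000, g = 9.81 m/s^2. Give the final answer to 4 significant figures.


P = 183.4000 * 9.81 * 44.7590 / 1000
P = 80.53 kW


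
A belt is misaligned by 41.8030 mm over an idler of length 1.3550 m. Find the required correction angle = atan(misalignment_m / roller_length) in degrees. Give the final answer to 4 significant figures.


misalign_m = 41.8030 / 1000 = 0.041803 m
angle = atan(0.041803 / 1.3550)
angle = 1.767 deg


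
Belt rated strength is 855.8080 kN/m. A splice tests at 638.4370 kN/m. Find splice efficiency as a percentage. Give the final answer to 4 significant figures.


Eff = 638.4370 / 855.8080 * 100
Eff = 74.60 %


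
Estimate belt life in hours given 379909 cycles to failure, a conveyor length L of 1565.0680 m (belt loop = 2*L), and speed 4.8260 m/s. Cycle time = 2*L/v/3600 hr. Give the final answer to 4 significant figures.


cycle_time = 2 * 1565.0680 / 4.8260 / 3600 = 0.180166 hr
life = 379909 * 0.180166 = 68450 hours


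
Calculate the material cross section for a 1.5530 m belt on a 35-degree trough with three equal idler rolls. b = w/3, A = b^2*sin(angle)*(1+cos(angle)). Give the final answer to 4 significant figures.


b = 1.5530/3 = 0.517667 m
A = 0.517667^2 * sin(35 deg) * (1 + cos(35 deg))
A = 0.2796 m^2


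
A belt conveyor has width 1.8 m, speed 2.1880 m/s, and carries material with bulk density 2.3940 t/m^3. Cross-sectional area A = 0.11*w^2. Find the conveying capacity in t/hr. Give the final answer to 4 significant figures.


A = 0.11 * 1.8^2 = 0.3564 m^2
C = 0.3564 * 2.1880 * 2.3940 * 3600
C = 6721 t/hr


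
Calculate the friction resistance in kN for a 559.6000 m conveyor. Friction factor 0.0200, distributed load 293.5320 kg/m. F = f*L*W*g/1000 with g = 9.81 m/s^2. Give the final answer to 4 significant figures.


F = 0.0200 * 559.6000 * 293.5320 * 9.81 / 1000
F = 32.23 kN


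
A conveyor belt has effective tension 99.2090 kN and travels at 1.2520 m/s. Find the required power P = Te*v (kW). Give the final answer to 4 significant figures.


P = Te * v = 99.2090 * 1.2520
P = 124.2 kW


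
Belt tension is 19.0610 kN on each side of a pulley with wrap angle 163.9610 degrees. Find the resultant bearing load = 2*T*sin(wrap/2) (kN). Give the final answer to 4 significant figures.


F = 2 * 19.0610 * sin(163.9610/2 deg)
F = 37.75 kN


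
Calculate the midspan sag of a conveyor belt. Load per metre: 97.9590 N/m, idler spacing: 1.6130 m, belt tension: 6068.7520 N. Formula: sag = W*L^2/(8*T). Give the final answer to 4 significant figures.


sag = 97.9590 * 1.6130^2 / (8 * 6068.7520)
sag = 0.005250 m


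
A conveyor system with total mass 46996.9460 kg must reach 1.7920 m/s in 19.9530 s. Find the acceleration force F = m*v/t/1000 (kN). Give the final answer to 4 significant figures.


F = 46996.9460 * 1.7920 / 19.9530 / 1000
F = 4.221 kN


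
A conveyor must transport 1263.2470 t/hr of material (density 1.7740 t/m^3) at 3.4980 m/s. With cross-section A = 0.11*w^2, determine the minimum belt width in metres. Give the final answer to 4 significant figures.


A_req = 1263.2470 / (3.4980 * 1.7740 * 3600) = 0.0565474 m^2
w = sqrt(0.0565474 / 0.11)
w = 0.7170 m


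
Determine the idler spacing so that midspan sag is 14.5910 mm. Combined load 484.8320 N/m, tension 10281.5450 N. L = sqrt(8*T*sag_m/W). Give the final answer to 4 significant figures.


sag = 14.5910/1000 = 0.014591 m
L = sqrt(8 * 10281.5450 * 0.014591 / 484.8320)
L = 1.573 m


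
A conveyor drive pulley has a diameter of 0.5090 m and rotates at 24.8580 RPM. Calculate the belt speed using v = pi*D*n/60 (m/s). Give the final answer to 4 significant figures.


v = pi * 0.5090 * 24.8580 / 60
v = 0.6625 m/s


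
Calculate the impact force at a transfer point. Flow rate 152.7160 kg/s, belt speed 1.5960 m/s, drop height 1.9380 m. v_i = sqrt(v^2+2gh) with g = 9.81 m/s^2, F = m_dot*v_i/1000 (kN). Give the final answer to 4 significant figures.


v_i = sqrt(1.5960^2 + 2*9.81*1.9380) = 6.36952 m/s
F = 152.7160 * 6.36952 / 1000
F = 0.9727 kN


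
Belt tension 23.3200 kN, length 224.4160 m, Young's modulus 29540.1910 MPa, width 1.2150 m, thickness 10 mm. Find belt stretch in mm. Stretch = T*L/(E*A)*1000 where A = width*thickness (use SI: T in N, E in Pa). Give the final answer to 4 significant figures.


A = 1.2150 * 0.01 = 0.01215 m^2
Stretch = 23.3200*1000 * 224.4160 / (29540.1910e6 * 0.01215) * 1000
Stretch = 14.58 mm


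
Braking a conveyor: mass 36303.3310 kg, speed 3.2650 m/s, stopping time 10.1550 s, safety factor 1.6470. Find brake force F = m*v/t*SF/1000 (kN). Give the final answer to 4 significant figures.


F = 36303.3310 * 3.2650 / 10.1550 * 1.6470 / 1000
F = 19.22 kN


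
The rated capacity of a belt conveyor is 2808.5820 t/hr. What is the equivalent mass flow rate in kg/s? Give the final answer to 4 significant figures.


m_dot = 2808.5820 * 1000 / 3600
m_dot = 780.2 kg/s


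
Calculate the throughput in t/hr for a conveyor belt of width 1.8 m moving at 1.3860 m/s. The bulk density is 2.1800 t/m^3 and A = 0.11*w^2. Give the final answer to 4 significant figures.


A = 0.11 * 1.8^2 = 0.3564 m^2
C = 0.3564 * 1.3860 * 2.1800 * 3600
C = 3877 t/hr


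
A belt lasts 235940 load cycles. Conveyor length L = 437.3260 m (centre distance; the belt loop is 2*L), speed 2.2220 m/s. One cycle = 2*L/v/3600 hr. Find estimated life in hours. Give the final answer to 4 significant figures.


cycle_time = 2 * 437.3260 / 2.2220 / 3600 = 0.109342 hr
life = 235940 * 0.109342 = 25800 hours


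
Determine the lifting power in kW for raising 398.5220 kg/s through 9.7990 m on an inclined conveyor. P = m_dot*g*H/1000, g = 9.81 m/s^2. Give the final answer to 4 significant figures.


P = 398.5220 * 9.81 * 9.7990 / 1000
P = 38.31 kW


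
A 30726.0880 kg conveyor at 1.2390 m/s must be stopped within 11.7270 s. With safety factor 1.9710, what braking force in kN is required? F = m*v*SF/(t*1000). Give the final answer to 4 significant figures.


F = 30726.0880 * 1.2390 / 11.7270 * 1.9710 / 1000
F = 6.399 kN


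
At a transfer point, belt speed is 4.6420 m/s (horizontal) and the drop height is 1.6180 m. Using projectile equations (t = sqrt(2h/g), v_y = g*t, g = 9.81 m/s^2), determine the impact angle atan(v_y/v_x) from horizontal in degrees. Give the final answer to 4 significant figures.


t = sqrt(2*1.6180/9.81) = 0.574341 s
v_y = 9.81 * 0.574341 = 5.63429 m/s
angle = atan(5.63429 / 4.6420) = 50.52 deg


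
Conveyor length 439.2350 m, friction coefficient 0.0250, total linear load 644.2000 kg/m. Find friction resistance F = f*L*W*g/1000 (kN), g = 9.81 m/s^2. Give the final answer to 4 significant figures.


F = 0.0250 * 439.2350 * 644.2000 * 9.81 / 1000
F = 69.39 kN


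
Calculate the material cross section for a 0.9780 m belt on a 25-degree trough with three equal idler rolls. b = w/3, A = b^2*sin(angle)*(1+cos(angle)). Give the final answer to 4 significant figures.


b = 0.9780/3 = 0.326 m
A = 0.326^2 * sin(25 deg) * (1 + cos(25 deg))
A = 0.08562 m^2


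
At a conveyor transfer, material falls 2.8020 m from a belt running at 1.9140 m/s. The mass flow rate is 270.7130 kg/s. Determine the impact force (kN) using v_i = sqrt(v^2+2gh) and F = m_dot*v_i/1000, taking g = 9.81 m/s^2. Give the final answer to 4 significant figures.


v_i = sqrt(1.9140^2 + 2*9.81*2.8020) = 7.65759 m/s
F = 270.7130 * 7.65759 / 1000
F = 2.073 kN


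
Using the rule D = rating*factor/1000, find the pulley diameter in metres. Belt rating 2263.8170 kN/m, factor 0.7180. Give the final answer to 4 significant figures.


D = 2263.8170 * 0.7180 / 1000
D = 1.625 m


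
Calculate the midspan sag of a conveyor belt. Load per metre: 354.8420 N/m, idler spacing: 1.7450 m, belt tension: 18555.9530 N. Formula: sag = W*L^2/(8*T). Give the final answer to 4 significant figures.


sag = 354.8420 * 1.7450^2 / (8 * 18555.9530)
sag = 0.007279 m


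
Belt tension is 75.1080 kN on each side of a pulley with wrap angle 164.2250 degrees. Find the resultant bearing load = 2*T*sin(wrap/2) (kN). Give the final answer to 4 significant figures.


F = 2 * 75.1080 * sin(164.2250/2 deg)
F = 148.8 kN


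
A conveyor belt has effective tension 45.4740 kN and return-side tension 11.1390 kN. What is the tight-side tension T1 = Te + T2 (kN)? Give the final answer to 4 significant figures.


T1 = Te + T2 = 45.4740 + 11.1390
T1 = 56.61 kN


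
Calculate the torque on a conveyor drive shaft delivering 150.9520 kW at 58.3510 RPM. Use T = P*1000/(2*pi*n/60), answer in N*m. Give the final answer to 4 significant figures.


omega = 2*pi*58.3510/60 = 6.1105 rad/s
T = 150.9520*1000 / 6.1105
T = 24700 N*m


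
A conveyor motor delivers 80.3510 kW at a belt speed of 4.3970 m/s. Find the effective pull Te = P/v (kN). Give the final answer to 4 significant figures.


Te = P / v = 80.3510 / 4.3970
Te = 18.27 kN


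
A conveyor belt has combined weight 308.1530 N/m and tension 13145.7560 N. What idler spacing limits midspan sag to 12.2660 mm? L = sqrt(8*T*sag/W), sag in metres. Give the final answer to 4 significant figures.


sag = 12.2660/1000 = 0.012266 m
L = sqrt(8 * 13145.7560 * 0.012266 / 308.1530)
L = 2.046 m


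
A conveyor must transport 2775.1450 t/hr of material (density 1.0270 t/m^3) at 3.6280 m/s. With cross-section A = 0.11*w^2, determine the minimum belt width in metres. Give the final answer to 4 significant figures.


A_req = 2775.1450 / (3.6280 * 1.0270 * 3600) = 0.206893 m^2
w = sqrt(0.206893 / 0.11)
w = 1.371 m


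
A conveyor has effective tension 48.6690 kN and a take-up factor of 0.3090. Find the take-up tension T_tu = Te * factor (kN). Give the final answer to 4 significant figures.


T_tu = 48.6690 * 0.3090
T_tu = 15.04 kN


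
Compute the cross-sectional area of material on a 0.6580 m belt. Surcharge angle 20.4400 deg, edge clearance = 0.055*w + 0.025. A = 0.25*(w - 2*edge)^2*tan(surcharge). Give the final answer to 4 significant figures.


edge = 0.055*0.6580 + 0.025 = 0.06119 m
ew = 0.6580 - 2*0.06119 = 0.53562 m
A = 0.25 * 0.53562^2 * tan(20.4400 deg)
A = 0.02673 m^2


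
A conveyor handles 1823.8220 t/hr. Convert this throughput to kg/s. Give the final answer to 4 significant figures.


m_dot = 1823.8220 * 1000 / 3600
m_dot = 506.6 kg/s


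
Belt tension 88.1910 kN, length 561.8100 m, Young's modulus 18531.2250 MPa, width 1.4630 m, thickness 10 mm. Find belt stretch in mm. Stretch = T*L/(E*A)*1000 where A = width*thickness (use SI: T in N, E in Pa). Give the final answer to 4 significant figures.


A = 1.4630 * 0.01 = 0.01463 m^2
Stretch = 88.1910*1000 * 561.8100 / (18531.2250e6 * 0.01463) * 1000
Stretch = 182.8 mm


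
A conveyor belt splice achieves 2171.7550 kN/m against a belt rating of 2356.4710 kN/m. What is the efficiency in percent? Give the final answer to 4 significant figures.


Eff = 2171.7550 / 2356.4710 * 100
Eff = 92.16 %


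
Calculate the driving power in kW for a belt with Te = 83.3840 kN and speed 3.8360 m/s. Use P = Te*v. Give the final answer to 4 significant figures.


P = Te * v = 83.3840 * 3.8360
P = 319.9 kW


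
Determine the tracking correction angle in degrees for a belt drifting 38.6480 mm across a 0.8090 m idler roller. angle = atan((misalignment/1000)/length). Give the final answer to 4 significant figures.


misalign_m = 38.6480 / 1000 = 0.038648 m
angle = atan(0.038648 / 0.8090)
angle = 2.735 deg


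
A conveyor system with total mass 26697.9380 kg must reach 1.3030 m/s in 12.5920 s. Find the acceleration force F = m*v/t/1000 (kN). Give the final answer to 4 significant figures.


F = 26697.9380 * 1.3030 / 12.5920 / 1000
F = 2.763 kN


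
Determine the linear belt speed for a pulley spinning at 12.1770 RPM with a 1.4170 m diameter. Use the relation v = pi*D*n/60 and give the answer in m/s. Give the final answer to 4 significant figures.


v = pi * 1.4170 * 12.1770 / 60
v = 0.9035 m/s


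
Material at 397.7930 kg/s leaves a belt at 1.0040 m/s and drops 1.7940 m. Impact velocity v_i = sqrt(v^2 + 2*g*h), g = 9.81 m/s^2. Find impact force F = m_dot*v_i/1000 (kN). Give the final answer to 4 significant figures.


v_i = sqrt(1.0040^2 + 2*9.81*1.7940) = 6.01717 m/s
F = 397.7930 * 6.01717 / 1000
F = 2.394 kN


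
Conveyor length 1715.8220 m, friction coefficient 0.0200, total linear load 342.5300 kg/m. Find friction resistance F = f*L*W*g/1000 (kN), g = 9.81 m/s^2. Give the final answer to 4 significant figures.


F = 0.0200 * 1715.8220 * 342.5300 * 9.81 / 1000
F = 115.3 kN


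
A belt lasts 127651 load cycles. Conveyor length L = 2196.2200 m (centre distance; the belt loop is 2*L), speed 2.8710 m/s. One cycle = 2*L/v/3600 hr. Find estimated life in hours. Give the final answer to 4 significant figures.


cycle_time = 2 * 2196.2200 / 2.8710 / 3600 = 0.424982 hr
life = 127651 * 0.424982 = 54250 hours


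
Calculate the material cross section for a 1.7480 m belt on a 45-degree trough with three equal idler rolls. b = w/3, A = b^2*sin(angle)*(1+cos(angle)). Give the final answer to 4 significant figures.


b = 1.7480/3 = 0.582667 m
A = 0.582667^2 * sin(45 deg) * (1 + cos(45 deg))
A = 0.4098 m^2


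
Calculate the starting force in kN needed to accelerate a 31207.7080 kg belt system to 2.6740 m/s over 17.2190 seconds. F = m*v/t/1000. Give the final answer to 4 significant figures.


F = 31207.7080 * 2.6740 / 17.2190 / 1000
F = 4.846 kN


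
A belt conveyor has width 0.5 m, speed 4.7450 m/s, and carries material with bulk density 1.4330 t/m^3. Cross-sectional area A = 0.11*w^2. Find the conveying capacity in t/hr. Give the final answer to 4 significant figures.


A = 0.11 * 0.5^2 = 0.0275 m^2
C = 0.0275 * 4.7450 * 1.4330 * 3600
C = 673.2 t/hr


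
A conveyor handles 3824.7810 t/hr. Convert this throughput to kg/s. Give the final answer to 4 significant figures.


m_dot = 3824.7810 * 1000 / 3600
m_dot = 1062 kg/s


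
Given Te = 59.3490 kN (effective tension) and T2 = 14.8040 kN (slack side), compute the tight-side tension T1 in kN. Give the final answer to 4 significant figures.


T1 = Te + T2 = 59.3490 + 14.8040
T1 = 74.15 kN


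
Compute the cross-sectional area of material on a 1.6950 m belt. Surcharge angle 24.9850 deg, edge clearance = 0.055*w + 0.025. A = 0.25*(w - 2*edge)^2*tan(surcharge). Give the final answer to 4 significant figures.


edge = 0.055*1.6950 + 0.025 = 0.118225 m
ew = 1.6950 - 2*0.118225 = 1.45855 m
A = 0.25 * 1.45855^2 * tan(24.9850 deg)
A = 0.2478 m^2


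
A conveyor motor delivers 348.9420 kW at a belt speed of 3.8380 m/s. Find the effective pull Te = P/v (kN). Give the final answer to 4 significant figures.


Te = P / v = 348.9420 / 3.8380
Te = 90.92 kN


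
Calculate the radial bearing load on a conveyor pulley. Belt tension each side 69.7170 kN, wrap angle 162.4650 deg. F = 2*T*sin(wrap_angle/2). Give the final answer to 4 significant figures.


F = 2 * 69.7170 * sin(162.4650/2 deg)
F = 137.8 kN


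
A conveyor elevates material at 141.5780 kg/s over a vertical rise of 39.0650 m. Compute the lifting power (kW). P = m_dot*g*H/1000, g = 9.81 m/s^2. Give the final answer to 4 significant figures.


P = 141.5780 * 9.81 * 39.0650 / 1000
P = 54.26 kW


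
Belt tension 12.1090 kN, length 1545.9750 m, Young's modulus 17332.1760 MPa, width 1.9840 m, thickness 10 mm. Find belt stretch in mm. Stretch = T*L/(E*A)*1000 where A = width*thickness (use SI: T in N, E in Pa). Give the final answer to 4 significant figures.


A = 1.9840 * 0.01 = 0.01984 m^2
Stretch = 12.1090*1000 * 1545.9750 / (17332.1760e6 * 0.01984) * 1000
Stretch = 54.44 mm


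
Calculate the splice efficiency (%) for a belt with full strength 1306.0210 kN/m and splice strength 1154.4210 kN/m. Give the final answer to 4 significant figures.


Eff = 1154.4210 / 1306.0210 * 100
Eff = 88.39 %


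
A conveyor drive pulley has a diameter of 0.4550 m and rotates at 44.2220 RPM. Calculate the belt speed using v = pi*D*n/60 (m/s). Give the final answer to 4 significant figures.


v = pi * 0.4550 * 44.2220 / 60
v = 1.054 m/s


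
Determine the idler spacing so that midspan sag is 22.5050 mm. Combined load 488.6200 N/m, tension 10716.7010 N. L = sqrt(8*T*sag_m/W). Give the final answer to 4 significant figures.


sag = 22.5050/1000 = 0.022505 m
L = sqrt(8 * 10716.7010 * 0.022505 / 488.6200)
L = 1.987 m


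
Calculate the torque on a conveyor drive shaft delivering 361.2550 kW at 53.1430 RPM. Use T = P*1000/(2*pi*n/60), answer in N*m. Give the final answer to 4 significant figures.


omega = 2*pi*53.1430/60 = 5.56512 rad/s
T = 361.2550*1000 / 5.56512
T = 64910 N*m


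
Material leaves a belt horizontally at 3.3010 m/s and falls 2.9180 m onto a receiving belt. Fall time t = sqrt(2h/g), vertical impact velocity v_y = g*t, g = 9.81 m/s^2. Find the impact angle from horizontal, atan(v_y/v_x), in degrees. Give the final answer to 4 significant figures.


t = sqrt(2*2.9180/9.81) = 0.7713 s
v_y = 9.81 * 0.7713 = 7.56645 m/s
angle = atan(7.56645 / 3.3010) = 66.43 deg


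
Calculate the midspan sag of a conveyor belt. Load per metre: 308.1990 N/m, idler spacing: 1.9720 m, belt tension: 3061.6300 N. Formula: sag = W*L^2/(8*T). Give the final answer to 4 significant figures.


sag = 308.1990 * 1.9720^2 / (8 * 3061.6300)
sag = 0.04893 m


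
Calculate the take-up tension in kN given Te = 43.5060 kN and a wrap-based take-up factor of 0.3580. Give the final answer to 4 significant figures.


T_tu = 43.5060 * 0.3580
T_tu = 15.58 kN


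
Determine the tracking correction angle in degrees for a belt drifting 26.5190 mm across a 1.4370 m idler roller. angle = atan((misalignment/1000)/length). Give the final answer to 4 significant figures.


misalign_m = 26.5190 / 1000 = 0.026519 m
angle = atan(0.026519 / 1.4370)
angle = 1.057 deg


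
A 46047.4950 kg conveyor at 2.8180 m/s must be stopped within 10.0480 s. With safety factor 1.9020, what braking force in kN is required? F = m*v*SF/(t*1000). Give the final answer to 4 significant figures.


F = 46047.4950 * 2.8180 / 10.0480 * 1.9020 / 1000
F = 24.56 kN


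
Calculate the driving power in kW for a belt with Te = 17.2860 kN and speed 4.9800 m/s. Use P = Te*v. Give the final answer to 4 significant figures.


P = Te * v = 17.2860 * 4.9800
P = 86.08 kW


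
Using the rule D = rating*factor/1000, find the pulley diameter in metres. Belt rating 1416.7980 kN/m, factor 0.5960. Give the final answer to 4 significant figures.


D = 1416.7980 * 0.5960 / 1000
D = 0.8444 m


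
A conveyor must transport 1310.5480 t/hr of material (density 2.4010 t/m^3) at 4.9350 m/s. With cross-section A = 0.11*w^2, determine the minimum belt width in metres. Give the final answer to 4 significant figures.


A_req = 1310.5480 / (4.9350 * 2.4010 * 3600) = 0.0307235 m^2
w = sqrt(0.0307235 / 0.11)
w = 0.5285 m


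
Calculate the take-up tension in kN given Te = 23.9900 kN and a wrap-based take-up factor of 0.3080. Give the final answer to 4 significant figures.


T_tu = 23.9900 * 0.3080
T_tu = 7.389 kN


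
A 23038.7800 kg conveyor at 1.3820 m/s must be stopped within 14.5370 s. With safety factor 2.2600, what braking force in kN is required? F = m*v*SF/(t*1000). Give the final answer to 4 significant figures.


F = 23038.7800 * 1.3820 / 14.5370 * 2.2600 / 1000
F = 4.950 kN


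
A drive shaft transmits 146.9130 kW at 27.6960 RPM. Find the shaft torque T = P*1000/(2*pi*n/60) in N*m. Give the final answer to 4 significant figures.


omega = 2*pi*27.6960/60 = 2.90032 rad/s
T = 146.9130*1000 / 2.90032
T = 50650 N*m


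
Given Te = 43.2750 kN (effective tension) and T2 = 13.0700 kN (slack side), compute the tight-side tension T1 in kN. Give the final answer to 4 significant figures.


T1 = Te + T2 = 43.2750 + 13.0700
T1 = 56.34 kN


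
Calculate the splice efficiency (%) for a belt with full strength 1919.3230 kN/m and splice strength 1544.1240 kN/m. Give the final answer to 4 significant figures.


Eff = 1544.1240 / 1919.3230 * 100
Eff = 80.45 %


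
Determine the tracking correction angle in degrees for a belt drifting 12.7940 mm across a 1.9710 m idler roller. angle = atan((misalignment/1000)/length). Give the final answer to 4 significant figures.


misalign_m = 12.7940 / 1000 = 0.012794 m
angle = atan(0.012794 / 1.9710)
angle = 0.3719 deg


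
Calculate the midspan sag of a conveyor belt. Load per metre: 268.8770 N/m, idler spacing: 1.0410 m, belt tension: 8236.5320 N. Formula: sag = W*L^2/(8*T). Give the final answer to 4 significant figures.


sag = 268.8770 * 1.0410^2 / (8 * 8236.5320)
sag = 0.004422 m


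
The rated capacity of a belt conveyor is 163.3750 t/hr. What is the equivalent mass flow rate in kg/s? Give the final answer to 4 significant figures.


m_dot = 163.3750 * 1000 / 3600
m_dot = 45.38 kg/s


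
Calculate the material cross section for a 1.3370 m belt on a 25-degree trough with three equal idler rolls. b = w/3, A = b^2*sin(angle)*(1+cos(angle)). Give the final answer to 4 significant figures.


b = 1.3370/3 = 0.445667 m
A = 0.445667^2 * sin(25 deg) * (1 + cos(25 deg))
A = 0.1600 m^2


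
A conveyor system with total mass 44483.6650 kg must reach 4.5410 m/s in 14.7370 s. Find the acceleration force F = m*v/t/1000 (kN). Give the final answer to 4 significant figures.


F = 44483.6650 * 4.5410 / 14.7370 / 1000
F = 13.71 kN


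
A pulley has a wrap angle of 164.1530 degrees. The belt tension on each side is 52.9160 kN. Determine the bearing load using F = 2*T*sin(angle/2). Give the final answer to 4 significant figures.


F = 2 * 52.9160 * sin(164.1530/2 deg)
F = 104.8 kN
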